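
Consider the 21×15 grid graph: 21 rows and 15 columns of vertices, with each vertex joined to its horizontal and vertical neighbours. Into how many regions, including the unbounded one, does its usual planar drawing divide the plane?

281

The grid has V = 21·15 = 315 vertices and E = 21·14 + 15·20 = 594 edges.
F = 2 − V + E = 2 − 315 + 594 = 281.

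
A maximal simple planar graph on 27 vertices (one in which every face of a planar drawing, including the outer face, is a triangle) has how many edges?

In a plane triangulation 3F = 2E and V − E + F = 2, so E = 3V − 6 = 3·27 − 6 = 75.

75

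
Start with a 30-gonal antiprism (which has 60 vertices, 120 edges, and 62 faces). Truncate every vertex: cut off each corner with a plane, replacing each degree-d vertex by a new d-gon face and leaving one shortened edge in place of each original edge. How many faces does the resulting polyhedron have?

Truncation replaces each original edge-end by a new vertex, so V′ = 2E = 240.
Each original edge survives, and each old vertex of degree d contributes d new edges; summing degrees gives Σd = 2E, so E′ = E + 2E = 3E = 360.
Each original face survives and each original vertex becomes one new face: F′ = F + V = 122.

122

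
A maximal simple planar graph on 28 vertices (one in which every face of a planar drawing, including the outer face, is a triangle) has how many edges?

In a plane triangulation 3F = 2E and V − E + F = 2, so E = 3V − 6 = 3·28 − 6 = 78.

78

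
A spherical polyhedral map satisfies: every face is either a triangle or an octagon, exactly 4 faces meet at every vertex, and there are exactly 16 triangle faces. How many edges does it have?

Let x be the number of octagons; then F = 16 + x.
Edge–face incidences: 2E = 3·16 + 8·x = 48 + 8x.
Every vertex has degree 4, so 4V = 2E.
Euler: V − E + F = 2 ⇒ (2E)/4 − E + (16 + x) = 2.
Multiply by 8: 2·(2E) − 4·(2E) + 8·(16 + x) = 16, i.e. 128 + 8x − 2·(48 + 8x) = 16.
Collecting terms: −8x + 32 = 16, so −8x = −16, so x = 2.
Then 2E = 48 + 8·2 = 64, so E = 32, V = 2E/4 = 16, F = 16 + 2 = 18.

32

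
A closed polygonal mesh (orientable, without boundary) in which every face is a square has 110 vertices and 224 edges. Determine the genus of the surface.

Every face is a square and each edge borders two faces, so 4F = 2·224, giving F = 112.
χ = V − E + F = 110 − 224 + 112 = -2.
For a closed orientable surface χ = 2 − 2g, so g = (2 − (-2))/2 = 2.

2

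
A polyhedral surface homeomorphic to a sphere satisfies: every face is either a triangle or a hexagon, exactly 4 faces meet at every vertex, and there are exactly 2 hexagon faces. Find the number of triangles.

Let x be the number of triangles; then F = 2 + x.
Edge–face incidences: 2E = 6·2 + 3·x = 12 + 3x.
Every vertex has degree 4, so 4V = 2E.
Euler: V − E + F = 2 ⇒ (2E)/4 − E + (2 + x) = 2.
Multiply by 8: 2·(2E) − 4·(2E) + 8·(2 + x) = 16, i.e. 16 + 8x − 2·(12 + 3x) = 16.
Collecting terms: 2x − 8 = 16, so 2x = 24, so x = 12.
Then 2E = 12 + 3·12 = 48, so E = 24, V = 2E/4 = 12, F = 2 + 12 = 14.

12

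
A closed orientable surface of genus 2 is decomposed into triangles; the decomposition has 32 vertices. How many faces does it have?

68

χ = 2 − 2·2 = -2, and every face is a triangle so 3F = 2E.
V − E + F = -2 with E = 3F/2 gives 32 − (3/2 − 1)·F = -2, so F = 68 and E = 102.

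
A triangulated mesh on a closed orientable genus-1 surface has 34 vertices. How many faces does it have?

68

χ = 2 − 2·1 = 0, and every face is a triangle so 3F = 2E.
V − E + F = 0 with E = 3F/2 gives 34 − (3/2 − 1)·F = 0, so F = 68 and E = 102.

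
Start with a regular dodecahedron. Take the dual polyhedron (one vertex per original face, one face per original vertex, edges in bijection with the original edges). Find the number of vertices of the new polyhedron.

12

The base solid has V = 20, E = 30, F = 12.
The dual swaps V and F and preserves E: V′ = F = 12, E′ = E = 30, F′ = V = 20.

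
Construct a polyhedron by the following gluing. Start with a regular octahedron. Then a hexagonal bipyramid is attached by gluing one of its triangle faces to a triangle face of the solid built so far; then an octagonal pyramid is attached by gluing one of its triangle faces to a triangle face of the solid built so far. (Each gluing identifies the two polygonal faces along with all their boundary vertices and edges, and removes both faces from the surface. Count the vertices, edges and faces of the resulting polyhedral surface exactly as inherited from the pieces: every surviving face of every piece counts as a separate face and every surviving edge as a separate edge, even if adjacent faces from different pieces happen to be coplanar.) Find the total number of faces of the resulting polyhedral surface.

25

A regular octahedron: V=6, E=12, F=8.
Attach a hexagonal bipyramid (V=8, E=18, F=12) along a 3-gon: merge 3 vertices and 3 edges, delete both glued faces → V=11, E=27, F=18.
Attach an octagonal pyramid (V=9, E=16, F=9) along a 3-gon: merge 3 vertices and 3 edges, delete both glued faces → V=17, E=40, F=25.
Check: V − E + F = 17 − 40 + 25 = 2.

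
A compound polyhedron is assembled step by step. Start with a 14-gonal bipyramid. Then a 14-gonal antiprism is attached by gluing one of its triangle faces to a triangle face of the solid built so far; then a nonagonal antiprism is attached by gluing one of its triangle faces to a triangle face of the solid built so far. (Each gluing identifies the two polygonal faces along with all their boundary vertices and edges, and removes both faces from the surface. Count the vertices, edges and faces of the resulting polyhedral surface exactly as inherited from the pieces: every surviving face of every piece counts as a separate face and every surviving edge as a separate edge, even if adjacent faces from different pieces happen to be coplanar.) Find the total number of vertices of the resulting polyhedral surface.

A 14-gonal bipyramid: V=16, E=42, F=28.
Attach a 14-gonal antiprism (V=28, E=56, F=30) along a 3-gon: merge 3 vertices and 3 edges, delete both glued faces → V=41, E=95, F=56.
Attach a nonagonal antiprism (V=18, E=36, F=20) along a 3-gon: merge 3 vertices and 3 edges, delete both glued faces → V=56, E=128, F=74.
Check: V − E + F = 56 − 128 + 74 = 2.

56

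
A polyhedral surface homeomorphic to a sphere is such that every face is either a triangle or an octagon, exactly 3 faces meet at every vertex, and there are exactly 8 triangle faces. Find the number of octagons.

6

Let x be the number of octagons; then F = 8 + x.
Edge–face incidences: 2E = 3·8 + 8·x = 24 + 8x.
Every vertex has degree 3, so 3V = 2E.
Euler: V − E + F = 2 ⇒ (2E)/3 − E + (8 + x) = 2.
Multiply by 6: 2·(2E) − 3·(2E) + 6·(8 + x) = 12, i.e. 48 + 6x − (24 + 8x) = 12.
Collecting terms: −2x + 24 = 12, so −2x = −12, so x = 6.
Then 2E = 24 + 8·6 = 72, so E = 36, V = 2E/3 = 24, F = 8 + 6 = 14.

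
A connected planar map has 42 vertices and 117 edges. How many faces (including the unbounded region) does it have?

77

Euler's formula for a connected plane graph: V − E + F = 2, so F = 2 − 42 + 117 = 77.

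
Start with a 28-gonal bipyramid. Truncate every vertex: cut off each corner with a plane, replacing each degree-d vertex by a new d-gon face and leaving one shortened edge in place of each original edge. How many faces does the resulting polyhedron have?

86

The base solid has V = 30, E = 84, F = 56.
Truncation replaces each original edge-end by a new vertex, so V′ = 2E = 168.
Each original edge survives, and each old vertex of degree d contributes d new edges; summing degrees gives Σd = 2E, so E′ = E + 2E = 3E = 252.
Each original face survives and each original vertex becomes one new face: F′ = F + V = 86.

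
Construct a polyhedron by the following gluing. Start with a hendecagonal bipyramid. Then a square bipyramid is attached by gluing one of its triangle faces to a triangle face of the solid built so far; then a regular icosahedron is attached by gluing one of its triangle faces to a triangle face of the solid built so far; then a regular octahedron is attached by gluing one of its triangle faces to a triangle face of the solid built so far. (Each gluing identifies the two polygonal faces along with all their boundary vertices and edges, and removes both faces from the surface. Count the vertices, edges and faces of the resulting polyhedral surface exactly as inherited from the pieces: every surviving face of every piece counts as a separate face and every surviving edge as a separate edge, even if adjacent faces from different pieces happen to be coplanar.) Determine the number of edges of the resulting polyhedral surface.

A hendecagonal bipyramid: V=13, E=33, F=22.
Attach a square bipyramid (V=6, E=12, F=8) along a 3-gon: merge 3 vertices and 3 edges, delete both glued faces → V=16, E=42, F=28.
Attach a regular icosahedron (V=12, E=30, F=20) along a 3-gon: merge 3 vertices and 3 edges, delete both glued faces → V=25, E=69, F=46.
Attach a regular octahedron (V=6, E=12, F=8) along a 3-gon: merge 3 vertices and 3 edges, delete both glued faces → V=28, E=78, F=52.
Check: V − E + F = 28 − 78 + 52 = 2.

78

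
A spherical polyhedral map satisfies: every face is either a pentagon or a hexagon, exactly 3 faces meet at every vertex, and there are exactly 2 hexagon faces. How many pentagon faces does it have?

12

Let x be the number of pentagons; then F = 2 + x.
Edge–face incidences: 2E = 6·2 + 5·x = 12 + 5x.
Every vertex has degree 3, so 3V = 2E.
Euler: V − E + F = 2 ⇒ (2E)/3 − E + (2 + x) = 2.
Multiply by 6: 2·(2E) − 3·(2E) + 6·(2 + x) = 12, i.e. 12 + 6x − (12 + 5x) = 12.
Collecting terms: x = 12.
Then 2E = 12 + 5·12 = 72, so E = 36, V = 2E/3 = 24, F = 2 + 12 = 14.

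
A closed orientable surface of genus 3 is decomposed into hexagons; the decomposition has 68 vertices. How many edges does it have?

χ = 2 − 2·3 = -4, and every face is a hexagon so 6F = 2E.
V − E + F = -4 with E = 6F/2 gives 68 − (6/2 − 1)·F = -4, so F = 36 and E = 108.

108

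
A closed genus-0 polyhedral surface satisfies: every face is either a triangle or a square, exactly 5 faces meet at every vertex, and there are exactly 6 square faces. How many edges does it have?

Let x be the number of triangles; then F = 6 + x.
Edge–face incidences: 2E = 4·6 + 3·x = 24 + 3x.
Every vertex has degree 5, so 5V = 2E.
Euler: V − E + F = 2 ⇒ (2E)/5 − E + (6 + x) = 2.
Multiply by 10: 2·(2E) − 5·(2E) + 10·(6 + x) = 20, i.e. 60 + 10x − 3·(24 + 3x) = 20.
Collecting terms: x − 12 = 20, so x = 32.
Then 2E = 24 + 3·32 = 120, so E = 60, V = 2E/5 = 24, F = 6 + 32 = 38.

60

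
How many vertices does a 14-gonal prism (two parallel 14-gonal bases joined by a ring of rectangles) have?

A prism on an n-gon has two n-gon bases and n rectangular sides: V = 2·14 = 28, E = 3·14 = 42, F = 14 + 2 = 16.

28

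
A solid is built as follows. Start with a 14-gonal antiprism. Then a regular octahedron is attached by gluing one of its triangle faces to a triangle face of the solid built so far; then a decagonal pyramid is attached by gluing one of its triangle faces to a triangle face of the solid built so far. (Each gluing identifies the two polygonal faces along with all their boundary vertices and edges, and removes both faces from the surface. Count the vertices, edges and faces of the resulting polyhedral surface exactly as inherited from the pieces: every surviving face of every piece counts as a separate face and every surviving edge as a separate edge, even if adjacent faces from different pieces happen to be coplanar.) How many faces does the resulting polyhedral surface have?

A 14-gonal antiprism: V=28, E=56, F=30.
Attach a regular octahedron (V=6, E=12, F=8) along a 3-gon: merge 3 vertices and 3 edges, delete both glued faces → V=31, E=65, F=36.
Attach a decagonal pyramid (V=11, E=20, F=11) along a 3-gon: merge 3 vertices and 3 edges, delete both glued faces → V=39, E=82, F=45.
Check: V − E + F = 39 − 82 + 45 = 2.

45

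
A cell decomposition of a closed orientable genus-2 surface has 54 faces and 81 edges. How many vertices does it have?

For a closed orientable surface of genus 2, χ = 2 − 2·2 = -2.
V = -2 + E − F = -2 + 81 − 54 = 25.

25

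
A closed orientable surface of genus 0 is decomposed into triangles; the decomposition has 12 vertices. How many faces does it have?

20

χ = 2 − 2·0 = 2, and every face is a triangle so 3F = 2E.
V − E + F = 2 with E = 3F/2 gives 12 − (3/2 − 1)·F = 2, so F = 20 and E = 30.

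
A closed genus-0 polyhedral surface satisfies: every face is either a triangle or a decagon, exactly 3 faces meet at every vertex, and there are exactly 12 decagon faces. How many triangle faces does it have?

Let x be the number of triangles; then F = 12 + x.
Edge–face incidences: 2E = 10·12 + 3·x = 120 + 3x.
Every vertex has degree 3, so 3V = 2E.
Euler: V − E + F = 2 ⇒ (2E)/3 − E + (12 + x) = 2.
Multiply by 6: 2·(2E) − 3·(2E) + 6·(12 + x) = 12, i.e. 72 + 6x − (120 + 3x) = 12.
Collecting terms: 3x − 48 = 12, so 3x = 60, so x = 20.
Then 2E = 120 + 3·20 = 180, so E = 90, V = 2E/3 = 60, F = 12 + 20 = 32.

20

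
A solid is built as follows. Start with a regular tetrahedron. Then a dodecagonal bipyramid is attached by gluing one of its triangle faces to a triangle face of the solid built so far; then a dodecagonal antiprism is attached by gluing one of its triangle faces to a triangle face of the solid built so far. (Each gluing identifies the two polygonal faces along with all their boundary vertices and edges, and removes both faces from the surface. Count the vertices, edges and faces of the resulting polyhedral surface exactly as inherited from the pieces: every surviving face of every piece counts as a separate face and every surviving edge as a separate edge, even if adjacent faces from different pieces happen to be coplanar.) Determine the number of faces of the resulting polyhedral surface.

A regular tetrahedron: V=4, E=6, F=4.
Attach a dodecagonal bipyramid (V=14, E=36, F=24) along a 3-gon: merge 3 vertices and 3 edges, delete both glued faces → V=15, E=39, F=26.
Attach a dodecagonal antiprism (V=24, E=48, F=26) along a 3-gon: merge 3 vertices and 3 edges, delete both glued faces → V=36, E=84, F=50.
Check: V − E + F = 36 − 84 + 50 = 2.

50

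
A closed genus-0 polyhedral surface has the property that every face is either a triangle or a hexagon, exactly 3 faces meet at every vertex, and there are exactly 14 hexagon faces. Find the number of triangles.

Let x be the number of triangles; then F = 14 + x.
Edge–face incidences: 2E = 6·14 + 3·x = 84 + 3x.
Every vertex has degree 3, so 3V = 2E.
Euler: V − E + F = 2 ⇒ (2E)/3 − E + (14 + x) = 2.
Multiply by 6: 2·(2E) − 3·(2E) + 6·(14 + x) = 12, i.e. 84 + 6x − (84 + 3x) = 12.
Collecting terms: 3x = 12, so x = 4.
Then 2E = 84 + 3·4 = 96, so E = 48, V = 2E/3 = 32, F = 14 + 4 = 18.

4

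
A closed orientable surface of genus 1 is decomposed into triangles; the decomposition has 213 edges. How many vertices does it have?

χ = 2 − 2·1 = 0, and every face is a triangle so 3F = 2E.
F = 2E/3 = 142. Then V = 0 + E − F = 0 + 213 − 142 = 71.

71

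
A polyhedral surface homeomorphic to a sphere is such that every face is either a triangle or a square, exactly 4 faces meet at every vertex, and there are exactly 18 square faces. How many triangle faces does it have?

Let x be the number of triangles; then F = 18 + x.
Edge–face incidences: 2E = 4·18 + 3·x = 72 + 3x.
Every vertex has degree 4, so 4V = 2E.
Euler: V − E + F = 2 ⇒ (2E)/4 − E + (18 + x) = 2.
Multiply by 8: 2·(2E) − 4·(2E) + 8·(18 + x) = 16, i.e. 144 + 8x − 2·(72 + 3x) = 16.
Collecting terms: 2x = 16, so x = 8.
Then 2E = 72 + 3·8 = 96, so E = 48, V = 2E/4 = 24, F = 18 + 8 = 26.

8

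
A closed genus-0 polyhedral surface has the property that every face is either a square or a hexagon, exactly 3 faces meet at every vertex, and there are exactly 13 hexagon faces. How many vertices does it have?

Let x be the number of squares; then F = 13 + x.
Edge–face incidences: 2E = 6·13 + 4·x = 78 + 4x.
Every vertex has degree 3, so 3V = 2E.
Euler: V − E + F = 2 ⇒ (2E)/3 − E + (13 + x) = 2.
Multiply by 6: 2·(2E) − 3·(2E) + 6·(13 + x) = 12, i.e. 78 + 6x − (78 + 4x) = 12.
Collecting terms: 2x = 12, so x = 6.
Then 2E = 78 + 4·6 = 102, so E = 51, V = 2E/3 = 34, F = 13 + 6 = 19.

34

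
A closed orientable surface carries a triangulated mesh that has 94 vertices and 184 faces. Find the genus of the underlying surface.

Every face is a triangle, so 2E = 3·184 = 552, giving E = 276.
χ = V − E + F = 94 − 276 + 184 = 2.
For a closed orientable surface χ = 2 − 2g, so g = (2 − (2))/2 = 0.

0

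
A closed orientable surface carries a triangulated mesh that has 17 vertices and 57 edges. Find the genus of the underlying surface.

2

Every face is a triangle and each edge borders two faces, so 3F = 2·57, giving F = 38.
χ = V − E + F = 17 − 57 + 38 = -2.
For a closed orientable surface χ = 2 − 2g, so g = (2 − (-2))/2 = 2.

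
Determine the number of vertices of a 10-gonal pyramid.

11

A pyramid on an n-gon base has one n-gon and n triangles: V = 10 + 1 = 11, E = 2·10 = 20, F = 10 + 1 = 11.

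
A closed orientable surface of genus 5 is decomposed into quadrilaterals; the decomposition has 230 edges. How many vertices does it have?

χ = 2 − 2·5 = -8, and every face is a square so 4F = 2E.
F = 2E/4 = 115. Then V = -8 + E − F = -8 + 230 − 115 = 107.

107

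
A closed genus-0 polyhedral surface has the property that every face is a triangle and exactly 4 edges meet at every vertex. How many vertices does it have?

6

Each face has 3 edges and each edge borders two faces, so 2E = 3F.
Each vertex has degree 4, so 4V = 2E and hence V = 3F/4.
Euler: V − E + F = 2 ⇒ (3F/4) − (3F/2) + F = 2.
Multiply by 8: (6 − 12 + 8)F = 16, i.e. 2F = 16.
So F = 8, E = 3·8/2 = 12, V = 3·8/4 = 6.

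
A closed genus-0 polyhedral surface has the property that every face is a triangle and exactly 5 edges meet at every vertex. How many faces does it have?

Each face has 3 edges and each edge borders two faces, so 2E = 3F.
Each vertex has degree 5, so 5V = 2E and hence V = 3F/5.
Euler: V − E + F = 2 ⇒ (3F/5) − (3F/2) + F = 2.
Multiply by 10: (6 − 15 + 10)F = 20, i.e. 1F = 20.
So F = 20, E = 3·20/2 = 30, V = 3·20/5 = 12.

20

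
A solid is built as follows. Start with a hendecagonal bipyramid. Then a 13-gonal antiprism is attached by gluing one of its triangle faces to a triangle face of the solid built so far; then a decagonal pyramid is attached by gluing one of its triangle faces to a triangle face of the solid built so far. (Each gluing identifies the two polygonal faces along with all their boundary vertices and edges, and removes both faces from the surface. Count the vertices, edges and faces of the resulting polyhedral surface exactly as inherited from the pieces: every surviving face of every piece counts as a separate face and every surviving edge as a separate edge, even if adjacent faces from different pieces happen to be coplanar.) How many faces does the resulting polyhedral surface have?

57

A hendecagonal bipyramid: V=13, E=33, F=22.
Attach a 13-gonal antiprism (V=26, E=52, F=28) along a 3-gon: merge 3 vertices and 3 edges, delete both glued faces → V=36, E=82, F=48.
Attach a decagonal pyramid (V=11, E=20, F=11) along a 3-gon: merge 3 vertices and 3 edges, delete both glued faces → V=44, E=99, F=57.
Check: V − E + F = 44 − 99 + 57 = 2.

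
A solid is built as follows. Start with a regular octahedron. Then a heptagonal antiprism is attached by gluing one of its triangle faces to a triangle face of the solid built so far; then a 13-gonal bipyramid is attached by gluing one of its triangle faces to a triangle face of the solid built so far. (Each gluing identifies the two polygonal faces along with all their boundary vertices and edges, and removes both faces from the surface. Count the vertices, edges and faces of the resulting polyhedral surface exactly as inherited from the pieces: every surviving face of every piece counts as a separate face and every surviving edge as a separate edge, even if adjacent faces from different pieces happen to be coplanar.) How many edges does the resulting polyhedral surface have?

73

A regular octahedron: V=6, E=12, F=8.
Attach a heptagonal antiprism (V=14, E=28, F=16) along a 3-gon: merge 3 vertices and 3 edges, delete both glued faces → V=17, E=37, F=22.
Attach a 13-gonal bipyramid (V=15, E=39, F=26) along a 3-gon: merge 3 vertices and 3 edges, delete both glued faces → V=29, E=73, F=46.
Check: V − E + F = 29 − 73 + 46 = 2.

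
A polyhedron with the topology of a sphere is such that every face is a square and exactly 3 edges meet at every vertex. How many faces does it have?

Each face has 4 edges and each edge borders two faces, so 2E = 4F.
Each vertex has degree 3, so 3V = 2E and hence V = 4F/3.
Euler: V − E + F = 2 ⇒ (4F/3) − (4F/2) + F = 2.
Multiply by 6: (8 − 12 + 6)F = 12, i.e. 2F = 12.
So F = 6, E = 4·6/2 = 12, V = 4·6/3 = 8.

6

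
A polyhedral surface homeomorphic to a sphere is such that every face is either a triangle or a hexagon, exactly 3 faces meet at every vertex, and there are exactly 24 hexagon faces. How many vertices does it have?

Let x be the number of triangles; then F = 24 + x.
Edge–face incidences: 2E = 6·24 + 3·x = 144 + 3x.
Every vertex has degree 3, so 3V = 2E.
Euler: V − E + F = 2 ⇒ (2E)/3 − E + (24 + x) = 2.
Multiply by 6: 2·(2E) − 3·(2E) + 6·(24 + x) = 12, i.e. 144 + 6x − (144 + 3x) = 12.
Collecting terms: 3x = 12, so x = 4.
Then 2E = 144 + 3·4 = 156, so E = 78, V = 2E/3 = 52, F = 24 + 4 = 28.

52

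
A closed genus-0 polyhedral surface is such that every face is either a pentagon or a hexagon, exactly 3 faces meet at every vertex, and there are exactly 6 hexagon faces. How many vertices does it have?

Let x be the number of pentagons; then F = 6 + x.
Edge–face incidences: 2E = 6·6 + 5·x = 36 + 5x.
Every vertex has degree 3, so 3V = 2E.
Euler: V − E + F = 2 ⇒ (2E)/3 − E + (6 + x) = 2.
Multiply by 6: 2·(2E) − 3·(2E) + 6·(6 + x) = 12, i.e. 36 + 6x − (36 + 5x) = 12.
Collecting terms: x = 12.
Then 2E = 36 + 5·12 = 96, so E = 48, V = 2E/3 = 32, F = 6 + 12 = 18.

32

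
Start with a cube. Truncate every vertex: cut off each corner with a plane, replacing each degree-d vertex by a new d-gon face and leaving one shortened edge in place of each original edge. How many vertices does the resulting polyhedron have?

The base solid has V = 8, E = 12, F = 6.
Truncation replaces each original edge-end by a new vertex, so V′ = 2E = 24.
Each original edge survives, and each old vertex of degree d contributes d new edges; summing degrees gives Σd = 2E, so E′ = E + 2E = 3E = 36.
Each original face survives and each original vertex becomes one new face: F′ = F + V = 14.

24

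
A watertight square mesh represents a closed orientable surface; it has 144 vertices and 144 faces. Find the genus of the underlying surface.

1

Every face is a square, so 2E = 4·144 = 576, giving E = 288.
χ = V − E + F = 144 − 288 + 144 = 0.
For a closed orientable surface χ = 2 − 2g, so g = (2 − (0))/2 = 1.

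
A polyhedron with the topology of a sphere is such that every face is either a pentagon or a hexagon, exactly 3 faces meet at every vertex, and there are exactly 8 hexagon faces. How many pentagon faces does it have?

Let x be the number of pentagons; then F = 8 + x.
Edge–face incidences: 2E = 6·8 + 5·x = 48 + 5x.
Every vertex has degree 3, so 3V = 2E.
Euler: V − E + F = 2 ⇒ (2E)/3 − E + (8 + x) = 2.
Multiply by 6: 2·(2E) − 3·(2E) + 6·(8 + x) = 12, i.e. 48 + 6x − (48 + 5x) = 12.
Collecting terms: x = 12.
Then 2E = 48 + 5·12 = 108, so E = 54, V = 2E/3 = 36, F = 8 + 12 = 20.

12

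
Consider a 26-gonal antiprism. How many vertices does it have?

An antiprism on an n-gon has two n-gon caps and 2n triangles: V = 2·26 = 52, E = 4·26 = 104, F = 2·26 + 2 = 54.

52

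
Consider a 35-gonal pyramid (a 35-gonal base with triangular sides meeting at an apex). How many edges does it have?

A pyramid on an n-gon base has one n-gon and n triangles: V = 35 + 1 = 36, E = 2·35 = 70, F = 35 + 1 = 36.

70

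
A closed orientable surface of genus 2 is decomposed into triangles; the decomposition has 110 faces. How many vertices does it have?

53

χ = 2 − 2·2 = -2, and every face is a triangle so 3F = 2E.
E = 3·110/2 = 165. Then V = -2 + E − F = -2 + 165 − 110 = 53.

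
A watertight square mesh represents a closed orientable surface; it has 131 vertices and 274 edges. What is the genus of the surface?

Every face is a square and each edge borders two faces, so 4F = 2·274, giving F = 137.
χ = V − E + F = 131 − 274 + 137 = -6.
For a closed orientable surface χ = 2 − 2g, so g = (2 − (-6))/2 = 4.

4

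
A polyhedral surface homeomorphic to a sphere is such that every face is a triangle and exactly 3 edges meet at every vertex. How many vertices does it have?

Each face has 3 edges and each edge borders two faces, so 2E = 3F.
Each vertex has degree 3, so 3V = 2E and hence V = 3F/3.
Euler: V − E + F = 2 ⇒ (3F/3) − (3F/2) + F = 2.
Multiply by 6: (6 − 9 + 6)F = 12, i.e. 3F = 12.
So F = 4, E = 3·4/2 = 6, V = 3·4/3 = 4.

4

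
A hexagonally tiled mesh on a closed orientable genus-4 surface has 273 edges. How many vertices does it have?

176

χ = 2 − 2·4 = -6, and every face is a hexagon so 6F = 2E.
F = 2E/6 = 91. Then V = -6 + E − F = -6 + 273 − 91 = 176.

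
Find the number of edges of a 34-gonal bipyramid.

A bipyramid over an n-gon has 2n triangular faces and n + 2 vertices: V = 34 + 2 = 36, E = 3·34 = 102, F = 2·34 = 68.
Check: V − E + F = 36 − 102 + 68 = 2.

102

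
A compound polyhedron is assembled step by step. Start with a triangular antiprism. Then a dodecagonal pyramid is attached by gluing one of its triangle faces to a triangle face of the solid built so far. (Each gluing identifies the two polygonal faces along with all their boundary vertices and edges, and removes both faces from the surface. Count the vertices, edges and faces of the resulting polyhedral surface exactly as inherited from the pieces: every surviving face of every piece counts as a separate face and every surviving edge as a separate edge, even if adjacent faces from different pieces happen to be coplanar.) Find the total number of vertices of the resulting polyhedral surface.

16

A triangular antiprism: V=6, E=12, F=8.
Attach a dodecagonal pyramid (V=13, E=24, F=13) along a 3-gon: merge 3 vertices and 3 edges, delete both glued faces → V=16, E=33, F=19.
Check: V − E + F = 16 − 33 + 19 = 2.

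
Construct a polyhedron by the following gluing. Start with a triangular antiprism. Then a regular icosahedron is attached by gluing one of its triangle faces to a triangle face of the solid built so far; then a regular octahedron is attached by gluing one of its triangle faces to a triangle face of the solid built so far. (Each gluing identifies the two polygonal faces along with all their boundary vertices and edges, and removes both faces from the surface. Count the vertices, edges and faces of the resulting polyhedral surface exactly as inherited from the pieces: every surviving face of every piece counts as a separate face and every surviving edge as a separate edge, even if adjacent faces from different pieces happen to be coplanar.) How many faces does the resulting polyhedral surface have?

A triangular antiprism: V=6, E=12, F=8.
Attach a regular icosahedron (V=12, E=30, F=20) along a 3-gon: merge 3 vertices and 3 edges, delete both glued faces → V=15, E=39, F=26.
Attach a regular octahedron (V=6, E=12, F=8) along a 3-gon: merge 3 vertices and 3 edges, delete both glued faces → V=18, E=48, F=32.
Check: V − E + F = 18 − 48 + 32 = 2.

32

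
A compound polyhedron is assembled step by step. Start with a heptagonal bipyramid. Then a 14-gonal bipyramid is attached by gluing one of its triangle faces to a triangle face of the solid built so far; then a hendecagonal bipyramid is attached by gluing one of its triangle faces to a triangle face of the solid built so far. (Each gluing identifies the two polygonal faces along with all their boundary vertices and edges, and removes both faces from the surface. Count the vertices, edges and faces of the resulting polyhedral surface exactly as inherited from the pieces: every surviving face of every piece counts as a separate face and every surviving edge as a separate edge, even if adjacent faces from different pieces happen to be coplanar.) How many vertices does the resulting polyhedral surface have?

A heptagonal bipyramid: V=9, E=21, F=14.
Attach a 14-gonal bipyramid (V=16, E=42, F=28) along a 3-gon: merge 3 vertices and 3 edges, delete both glued faces → V=22, E=60, F=40.
Attach a hendecagonal bipyramid (V=13, E=33, F=22) along a 3-gon: merge 3 vertices and 3 edges, delete both glued faces → V=32, E=90, F=60.
Check: V − E + F = 32 − 90 + 60 = 2.

32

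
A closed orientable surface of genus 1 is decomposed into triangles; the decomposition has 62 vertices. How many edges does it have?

186

χ = 2 − 2·1 = 0, and every face is a triangle so 3F = 2E.
V − E + F = 0 with E = 3F/2 gives 62 − (3/2 − 1)·F = 0, so F = 124 and E = 186.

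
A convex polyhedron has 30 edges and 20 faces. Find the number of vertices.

Here V − E + F = 2.
V = 2 + E − F = 2 + 30 − 20 = 12.

12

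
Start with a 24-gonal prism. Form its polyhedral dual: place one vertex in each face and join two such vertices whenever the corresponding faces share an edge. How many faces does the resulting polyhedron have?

48

The base solid has V = 48, E = 72, F = 26.
The dual swaps V and F and preserves E: V′ = F = 26, E′ = E = 72, F′ = V = 48.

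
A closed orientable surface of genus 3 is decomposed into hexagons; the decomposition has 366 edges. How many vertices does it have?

χ = 2 − 2·3 = -4, and every face is a hexagon so 6F = 2E.
F = 2E/6 = 122. Then V = -4 + E − F = -4 + 366 − 122 = 240.

240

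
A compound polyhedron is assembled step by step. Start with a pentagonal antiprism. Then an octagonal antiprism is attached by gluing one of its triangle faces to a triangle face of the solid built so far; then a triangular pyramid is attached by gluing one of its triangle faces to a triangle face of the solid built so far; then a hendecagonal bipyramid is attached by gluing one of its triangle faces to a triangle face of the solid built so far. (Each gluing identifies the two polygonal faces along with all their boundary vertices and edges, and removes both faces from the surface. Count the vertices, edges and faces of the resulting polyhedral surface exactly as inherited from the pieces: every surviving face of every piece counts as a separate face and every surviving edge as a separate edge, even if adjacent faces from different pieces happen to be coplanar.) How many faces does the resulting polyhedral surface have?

A pentagonal antiprism: V=10, E=20, F=12.
Attach an octagonal antiprism (V=16, E=32, F=18) along a 3-gon: merge 3 vertices and 3 edges, delete both glued faces → V=23, E=49, F=28.
Attach a triangular pyramid (V=4, E=6, F=4) along a 3-gon: merge 3 vertices and 3 edges, delete both glued faces → V=24, E=52, F=30.
Attach a hendecagonal bipyramid (V=13, E=33, F=22) along a 3-gon: merge 3 vertices and 3 edges, delete both glued faces → V=34, E=82, F=50.
Check: V − E + F = 34 − 82 + 50 = 2.

50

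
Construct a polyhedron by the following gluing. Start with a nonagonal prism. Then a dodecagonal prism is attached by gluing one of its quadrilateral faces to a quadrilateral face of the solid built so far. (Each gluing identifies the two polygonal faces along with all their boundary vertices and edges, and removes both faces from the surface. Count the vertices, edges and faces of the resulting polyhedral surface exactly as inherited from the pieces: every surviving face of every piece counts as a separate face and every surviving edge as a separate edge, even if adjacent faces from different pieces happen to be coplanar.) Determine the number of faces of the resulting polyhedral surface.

A nonagonal prism: V=18, E=27, F=11.
Attach a dodecagonal prism (V=24, E=36, F=14) along a 4-gon: merge 4 vertices and 4 edges, delete both glued faces → V=38, E=59, F=23.
Check: V − E + F = 38 − 59 + 23 = 2.

23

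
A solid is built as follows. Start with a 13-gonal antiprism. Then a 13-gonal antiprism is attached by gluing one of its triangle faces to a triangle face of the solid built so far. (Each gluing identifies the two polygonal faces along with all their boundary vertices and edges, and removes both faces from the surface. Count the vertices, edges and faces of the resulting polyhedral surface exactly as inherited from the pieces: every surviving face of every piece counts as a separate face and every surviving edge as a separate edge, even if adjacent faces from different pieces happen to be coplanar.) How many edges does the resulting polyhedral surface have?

A 13-gonal antiprism: V=26, E=52, F=28.
Attach a 13-gonal antiprism (V=26, E=52, F=28) along a 3-gon: merge 3 vertices and 3 edges, delete both glued faces → V=49, E=101, F=54.
Check: V − E + F = 49 − 101 + 54 = 2.

101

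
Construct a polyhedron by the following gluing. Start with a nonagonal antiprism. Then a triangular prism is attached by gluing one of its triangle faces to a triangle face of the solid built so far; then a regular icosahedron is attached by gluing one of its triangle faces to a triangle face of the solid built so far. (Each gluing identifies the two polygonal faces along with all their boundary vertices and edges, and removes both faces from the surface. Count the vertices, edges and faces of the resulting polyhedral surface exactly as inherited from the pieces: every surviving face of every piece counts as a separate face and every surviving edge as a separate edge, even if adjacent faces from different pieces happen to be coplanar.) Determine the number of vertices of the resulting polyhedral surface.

30

A nonagonal antiprism: V=18, E=36, F=20.
Attach a triangular prism (V=6, E=9, F=5) along a 3-gon: merge 3 vertices and 3 edges, delete both glued faces → V=21, E=42, F=23.
Attach a regular icosahedron (V=12, E=30, F=20) along a 3-gon: merge 3 vertices and 3 edges, delete both glued faces → V=30, E=69, F=41.
Check: V − E + F = 30 − 69 + 41 = 2.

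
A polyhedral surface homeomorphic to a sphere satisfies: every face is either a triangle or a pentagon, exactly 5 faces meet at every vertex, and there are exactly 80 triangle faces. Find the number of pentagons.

12

Let x be the number of pentagons; then F = 80 + x.
Edge–face incidences: 2E = 3·80 + 5·x = 240 + 5x.
Every vertex has degree 5, so 5V = 2E.
Euler: V − E + F = 2 ⇒ (2E)/5 − E + (80 + x) = 2.
Multiply by 10: 2·(2E) − 5·(2E) + 10·(80 + x) = 20, i.e. 800 + 10x − 3·(240 + 5x) = 20.
Collecting terms: −5x + 80 = 20, so −5x = −60, so x = 12.
Then 2E = 240 + 5·12 = 300, so E = 150, V = 2E/5 = 60, F = 80 + 12 = 92.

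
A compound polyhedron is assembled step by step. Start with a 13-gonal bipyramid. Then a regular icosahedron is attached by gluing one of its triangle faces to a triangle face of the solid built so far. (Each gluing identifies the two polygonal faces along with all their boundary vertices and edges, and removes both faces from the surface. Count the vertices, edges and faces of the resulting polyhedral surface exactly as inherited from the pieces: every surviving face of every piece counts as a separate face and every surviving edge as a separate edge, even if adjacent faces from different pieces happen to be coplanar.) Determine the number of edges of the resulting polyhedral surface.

66

A 13-gonal bipyramid: V=15, E=39, F=26.
Attach a regular icosahedron (V=12, E=30, F=20) along a 3-gon: merge 3 vertices and 3 edges, delete both glued faces → V=24, E=66, F=44.
Check: V − E + F = 24 − 66 + 44 = 2.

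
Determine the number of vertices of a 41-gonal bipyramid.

43

A bipyramid over an n-gon has 2n triangular faces and n + 2 vertices: V = 41 + 2 = 43, E = 3·41 = 123, F = 2·41 = 82.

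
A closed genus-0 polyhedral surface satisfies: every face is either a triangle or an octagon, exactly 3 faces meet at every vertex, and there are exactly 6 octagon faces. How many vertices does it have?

Let x be the number of triangles; then F = 6 + x.
Edge–face incidences: 2E = 8·6 + 3·x = 48 + 3x.
Every vertex has degree 3, so 3V = 2E.
Euler: V − E + F = 2 ⇒ (2E)/3 − E + (6 + x) = 2.
Multiply by 6: 2·(2E) − 3·(2E) + 6·(6 + x) = 12, i.e. 36 + 6x − (48 + 3x) = 12.
Collecting terms: 3x − 12 = 12, so 3x = 24, so x = 8.
Then 2E = 48 + 3·8 = 72, so E = 36, V = 2E/3 = 24, F = 6 + 8 = 14.

24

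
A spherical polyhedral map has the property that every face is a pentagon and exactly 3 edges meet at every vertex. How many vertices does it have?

20

Each face has 5 edges and each edge borders two faces, so 2E = 5F.
Each vertex has degree 3, so 3V = 2E and hence V = 5F/3.
Euler: V − E + F = 2 ⇒ (5F/3) − (5F/2) + F = 2.
Multiply by 6: (10 − 15 + 6)F = 12, i.e. 1F = 12.
So F = 12, E = 5·12/2 = 30, V = 5·12/3 = 20.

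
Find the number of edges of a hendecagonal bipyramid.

33

A bipyramid over an n-gon has 2n triangular faces and n + 2 vertices: V = 11 + 2 = 13, E = 3·11 = 33, F = 2·11 = 22.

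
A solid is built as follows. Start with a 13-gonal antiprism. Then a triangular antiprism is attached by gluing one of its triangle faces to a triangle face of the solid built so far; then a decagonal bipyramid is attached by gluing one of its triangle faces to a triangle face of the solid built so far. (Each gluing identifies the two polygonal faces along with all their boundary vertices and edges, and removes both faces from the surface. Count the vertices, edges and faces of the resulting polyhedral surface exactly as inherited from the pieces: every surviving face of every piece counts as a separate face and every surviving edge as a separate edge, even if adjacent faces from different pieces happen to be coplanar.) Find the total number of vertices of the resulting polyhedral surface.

38

A 13-gonal antiprism: V=26, E=52, F=28.
Attach a triangular antiprism (V=6, E=12, F=8) along a 3-gon: merge 3 vertices and 3 edges, delete both glued faces → V=29, E=61, F=34.
Attach a decagonal bipyramid (V=12, E=30, F=20) along a 3-gon: merge 3 vertices and 3 edges, delete both glued faces → V=38, E=88, F=52.
Check: V − E + F = 38 − 88 + 52 = 2.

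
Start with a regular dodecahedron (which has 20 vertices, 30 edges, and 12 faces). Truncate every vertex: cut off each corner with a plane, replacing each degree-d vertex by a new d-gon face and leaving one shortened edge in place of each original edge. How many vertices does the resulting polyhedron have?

Truncation replaces each original edge-end by a new vertex, so V′ = 2E = 60.
Each original edge survives, and each old vertex of degree d contributes d new edges; summing degrees gives Σd = 2E, so E′ = E + 2E = 3E = 90.
Each original face survives and each original vertex becomes one new face: F′ = F + V = 32.

60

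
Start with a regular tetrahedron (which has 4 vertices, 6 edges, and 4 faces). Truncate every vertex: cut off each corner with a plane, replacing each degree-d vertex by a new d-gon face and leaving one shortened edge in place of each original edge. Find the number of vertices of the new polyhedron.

Truncation replaces each original edge-end by a new vertex, so V′ = 2E = 12.
Each original edge survives, and each old vertex of degree d contributes d new edges; summing degrees gives Σd = 2E, so E′ = E + 2E = 3E = 18.
Each original face survives and each original vertex becomes one new face: F′ = F + V = 8.

12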